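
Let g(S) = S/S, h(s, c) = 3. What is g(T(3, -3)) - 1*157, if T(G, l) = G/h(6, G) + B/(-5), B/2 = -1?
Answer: -156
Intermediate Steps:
B = -2 (B = 2*(-1) = -2)
T(G, l) = ⅖ + G/3 (T(G, l) = G/3 - 2/(-5) = G*(⅓) - 2*(-⅕) = G/3 + ⅖ = ⅖ + G/3)
g(S) = 1
g(T(3, -3)) - 1*157 = 1 - 1*157 = 1 - 157 = -156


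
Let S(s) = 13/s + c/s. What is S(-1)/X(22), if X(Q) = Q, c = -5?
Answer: -4/11 ≈ -0.36364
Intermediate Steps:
S(s) = 8/s (S(s) = 13/s - 5/s = 8/s)
S(-1)/X(22) = (8/(-1))/22 = (8*(-1))*(1/22) = -8*1/22 = -4/11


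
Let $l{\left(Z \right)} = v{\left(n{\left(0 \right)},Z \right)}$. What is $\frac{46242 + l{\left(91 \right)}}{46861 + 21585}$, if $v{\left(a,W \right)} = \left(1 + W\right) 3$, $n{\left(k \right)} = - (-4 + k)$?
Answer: $\frac{23259}{34223} \approx 0.67963$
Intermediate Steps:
$n{\left(k \right)} = 4 - k$
$v{\left(a,W \right)} = 3 + 3 W$
$l{\left(Z \right)} = 3 + 3 Z$
$\frac{46242 + l{\left(91 \right)}}{46861 + 21585} = \frac{46242 + \left(3 + 3 \cdot 91\right)}{46861 + 21585} = \frac{46242 + \left(3 + 273\right)}{68446} = \left(46242 + 276\right) \frac{1}{68446} = 46518 \cdot \frac{1}{68446} = \frac{23259}{34223}$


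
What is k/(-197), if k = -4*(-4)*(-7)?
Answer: 112/197 ≈ 0.56853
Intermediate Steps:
k = -112 (k = 16*(-7) = -112)
k/(-197) = -112/(-197) = -112*(-1/197) = 112/197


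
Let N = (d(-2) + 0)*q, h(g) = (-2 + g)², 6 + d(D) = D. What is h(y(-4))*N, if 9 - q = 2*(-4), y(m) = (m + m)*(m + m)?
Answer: -522784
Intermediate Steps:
y(m) = 4*m² (y(m) = (2*m)*(2*m) = 4*m²)
d(D) = -6 + D
q = 17 (q = 9 - 2*(-4) = 9 - 1*(-8) = 9 + 8 = 17)
N = -136 (N = ((-6 - 2) + 0)*17 = (-8 + 0)*17 = -8*17 = -136)
h(y(-4))*N = (-2 + 4*(-4)²)²*(-136) = (-2 + 4*16)²*(-136) = (-2 + 64)²*(-136) = 62²*(-136) = 3844*(-136) = -522784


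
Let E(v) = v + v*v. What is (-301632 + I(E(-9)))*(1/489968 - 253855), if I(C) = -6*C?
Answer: 2348185626117681/30623 ≈ 7.6680e+10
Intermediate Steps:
E(v) = v + v²
(-301632 + I(E(-9)))*(1/489968 - 253855) = (-301632 - (-54)*(1 - 9))*(1/489968 - 253855) = (-301632 - (-54)*(-8))*(1/489968 - 253855) = (-301632 - 6*72)*(-124380826639/489968) = (-301632 - 432)*(-124380826639/489968) = -302064*(-124380826639/489968) = 2348185626117681/30623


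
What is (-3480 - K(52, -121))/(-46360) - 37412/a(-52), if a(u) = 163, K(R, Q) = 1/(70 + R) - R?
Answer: -211531109669/921914960 ≈ -229.45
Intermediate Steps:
(-3480 - K(52, -121))/(-46360) - 37412/a(-52) = (-3480 - (1 - 1*52² - 70*52)/(70 + 52))/(-46360) - 37412/163 = (-3480 - (1 - 1*2704 - 3640)/122)*(-1/46360) - 37412*1/163 = (-3480 - (1 - 2704 - 3640)/122)*(-1/46360) - 37412/163 = (-3480 - (-6343)/122)*(-1/46360) - 37412/163 = (-3480 - 1*(-6343/122))*(-1/46360) - 37412/163 = (-3480 + 6343/122)*(-1/46360) - 37412/163 = -418217/122*(-1/46360) - 37412/163 = 418217/5655920 - 37412/163 = -211531109669/921914960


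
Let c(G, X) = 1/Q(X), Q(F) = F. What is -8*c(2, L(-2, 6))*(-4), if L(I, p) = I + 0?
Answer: -16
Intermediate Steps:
L(I, p) = I
c(G, X) = 1/X
-8*c(2, L(-2, 6))*(-4) = -8/(-2)*(-4) = -8*(-½)*(-4) = 4*(-4) = -16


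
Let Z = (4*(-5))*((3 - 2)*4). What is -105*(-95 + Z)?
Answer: 18375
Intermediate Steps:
Z = -80 (Z = -20*4 = -80)
-105*(-95 + Z) = -105*(-95 - 80) = -105*(-175) = 18375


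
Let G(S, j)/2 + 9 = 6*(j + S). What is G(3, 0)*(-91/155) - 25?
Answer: -5513/155 ≈ -35.568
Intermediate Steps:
G(S, j) = -18 + 12*S + 12*j (G(S, j) = -18 + 2*(6*(j + S)) = -18 + 2*(6*(S + j)) = -18 + 2*(6*S + 6*j) = -18 + (12*S + 12*j) = -18 + 12*S + 12*j)
G(3, 0)*(-91/155) - 25 = (-18 + 12*3 + 12*0)*(-91/155) - 25 = (-18 + 36 + 0)*(-91*1/155) - 25 = 18*(-91/155) - 25 = -1638/155 - 25 = -5513/155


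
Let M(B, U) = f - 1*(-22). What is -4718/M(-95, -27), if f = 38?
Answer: -2359/30 ≈ -78.633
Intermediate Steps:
M(B, U) = 60 (M(B, U) = 38 - 1*(-22) = 38 + 22 = 60)
-4718/M(-95, -27) = -4718/60 = -4718*1/60 = -2359/30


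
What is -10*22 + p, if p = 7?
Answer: -213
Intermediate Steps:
-10*22 + p = -10*22 + 7 = -220 + 7 = -213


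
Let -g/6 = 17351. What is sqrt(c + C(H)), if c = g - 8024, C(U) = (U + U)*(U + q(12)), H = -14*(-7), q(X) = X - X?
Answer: I*sqrt(92922) ≈ 304.83*I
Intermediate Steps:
g = -104106 (g = -6*17351 = -104106)
q(X) = 0
H = 98
C(U) = 2*U**2 (C(U) = (U + U)*(U + 0) = (2*U)*U = 2*U**2)
c = -112130 (c = -104106 - 8024 = -112130)
sqrt(c + C(H)) = sqrt(-112130 + 2*98**2) = sqrt(-112130 + 2*9604) = sqrt(-112130 + 19208) = sqrt(-92922) = I*sqrt(92922)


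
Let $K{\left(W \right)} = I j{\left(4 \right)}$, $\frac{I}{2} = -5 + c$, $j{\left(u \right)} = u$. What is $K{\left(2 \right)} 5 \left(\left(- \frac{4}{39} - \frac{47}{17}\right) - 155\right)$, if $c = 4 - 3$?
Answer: $\frac{16746560}{663} \approx 25259.0$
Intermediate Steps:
$c = 1$ ($c = 4 - 3 = 1$)
$I = -8$ ($I = 2 \left(-5 + 1\right) = 2 \left(-4\right) = -8$)
$K{\left(W \right)} = -32$ ($K{\left(W \right)} = \left(-8\right) 4 = -32$)
$K{\left(2 \right)} 5 \left(\left(- \frac{4}{39} - \frac{47}{17}\right) - 155\right) = \left(-32\right) 5 \left(\left(- \frac{4}{39} - \frac{47}{17}\right) - 155\right) = - 160 \left(\left(\left(-4\right) \frac{1}{39} - \frac{47}{17}\right) - 155\right) = - 160 \left(\left(- \frac{4}{39} - \frac{47}{17}\right) - 155\right) = - 160 \left(- \frac{1901}{663} - 155\right) = \left(-160\right) \left(- \frac{104666}{663}\right) = \frac{16746560}{663}$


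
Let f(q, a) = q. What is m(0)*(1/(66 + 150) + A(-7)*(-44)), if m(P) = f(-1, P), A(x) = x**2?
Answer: 465695/216 ≈ 2156.0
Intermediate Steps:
m(P) = -1
m(0)*(1/(66 + 150) + A(-7)*(-44)) = -(1/(66 + 150) + (-7)**2*(-44)) = -(1/216 + 49*(-44)) = -(1/216 - 2156) = -1*(-465695/216) = 465695/216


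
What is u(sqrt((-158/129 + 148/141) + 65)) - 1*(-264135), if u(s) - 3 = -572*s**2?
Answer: 458884606/2021 ≈ 2.2706e+5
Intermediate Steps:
u(s) = 3 - 572*s**2
u(sqrt((-158/129 + 148/141) + 65)) - 1*(-264135) = (3 - 572*(sqrt((-158/129 + 148/141) + 65))**2) - 1*(-264135) = (3 - 572*(sqrt((-158*1/129 + 148*(1/141)) + 65))**2) + 264135 = (3 - 572*(sqrt((-158/129 + 148/141) + 65))**2) + 264135 = (3 - 572*(sqrt(-354/2021 + 65))**2) + 264135 = (3 - 572*(sqrt(131011/2021))**2) + 264135 = (3 - 572*(sqrt(264773231)/2021)**2) + 264135 = (3 - 572*131011/2021) + 264135 = (3 - 74938292/2021) + 264135 = -74932229/2021 + 264135 = 458884606/2021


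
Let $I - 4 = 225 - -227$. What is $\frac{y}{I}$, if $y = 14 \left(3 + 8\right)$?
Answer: $\frac{77}{228} \approx 0.33772$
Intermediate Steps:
$y = 154$ ($y = 14 \cdot 11 = 154$)
$I = 456$ ($I = 4 + \left(225 - -227\right) = 4 + \left(225 + 227\right) = 4 + 452 = 456$)
$\frac{y}{I} = \frac{154}{456} = 154 \cdot \frac{1}{456} = \frac{77}{228}$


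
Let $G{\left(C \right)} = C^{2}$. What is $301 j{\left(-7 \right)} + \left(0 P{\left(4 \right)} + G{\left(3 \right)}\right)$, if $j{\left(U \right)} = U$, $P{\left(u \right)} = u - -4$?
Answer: $-2098$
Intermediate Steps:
$P{\left(u \right)} = 4 + u$ ($P{\left(u \right)} = u + 4 = 4 + u$)
$301 j{\left(-7 \right)} + \left(0 P{\left(4 \right)} + G{\left(3 \right)}\right) = 301 \left(-7\right) + \left(0 \left(4 + 4\right) + 3^{2}\right) = -2107 + \left(0 \cdot 8 + 9\right) = -2107 + \left(0 + 9\right) = -2107 + 9 = -2098$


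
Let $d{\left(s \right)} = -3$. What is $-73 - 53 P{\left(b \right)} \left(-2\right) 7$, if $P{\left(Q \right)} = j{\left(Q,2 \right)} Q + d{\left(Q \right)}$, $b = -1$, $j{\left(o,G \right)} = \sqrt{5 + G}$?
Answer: $-2299 - 742 \sqrt{7} \approx -4262.1$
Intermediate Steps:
$P{\left(Q \right)} = -3 + Q \sqrt{7}$ ($P{\left(Q \right)} = \sqrt{5 + 2} Q - 3 = \sqrt{7} Q - 3 = Q \sqrt{7} - 3 = -3 + Q \sqrt{7}$)
$-73 - 53 P{\left(b \right)} \left(-2\right) 7 = -73 - 53 \left(-3 - \sqrt{7}\right) \left(-2\right) 7 = -73 - 53 \left(6 + 2 \sqrt{7}\right) 7 = -73 - 53 \left(42 + 14 \sqrt{7}\right) = -73 - \left(2226 + 742 \sqrt{7}\right) = -2299 - 742 \sqrt{7}$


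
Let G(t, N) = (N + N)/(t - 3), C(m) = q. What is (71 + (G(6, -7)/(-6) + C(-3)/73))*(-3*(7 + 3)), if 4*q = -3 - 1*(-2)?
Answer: -943115/438 ≈ -2153.2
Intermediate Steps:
q = -¼ (q = (-3 - 1*(-2))/4 = (-3 + 2)/4 = (¼)*(-1) = -¼ ≈ -0.25000)
C(m) = -¼
G(t, N) = 2*N/(-3 + t) (G(t, N) = (2*N)/(-3 + t) = 2*N/(-3 + t))
(71 + (G(6, -7)/(-6) + C(-3)/73))*(-3*(7 + 3)) = (71 + ((2*(-7)/(-3 + 6))/(-6) - ¼/73))*(-3*(7 + 3)) = (71 + ((2*(-7)/3)*(-⅙) - ¼*1/73))*(-3*10) = (71 + ((2*(-7)*(⅓))*(-⅙) - 1/292))*(-30) = (71 + (-14/3*(-⅙) - 1/292))*(-30) = (71 + (7/9 - 1/292))*(-30) = (71 + 2035/2628)*(-30) = (188623/2628)*(-30) = -943115/438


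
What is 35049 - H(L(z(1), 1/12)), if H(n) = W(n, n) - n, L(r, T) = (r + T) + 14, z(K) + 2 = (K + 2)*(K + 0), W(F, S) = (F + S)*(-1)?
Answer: 140377/4 ≈ 35094.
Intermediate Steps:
W(F, S) = -F - S
z(K) = -2 + K*(2 + K) (z(K) = -2 + (K + 2)*(K + 0) = -2 + (2 + K)*K = -2 + K*(2 + K))
L(r, T) = 14 + T + r (L(r, T) = (T + r) + 14 = 14 + T + r)
H(n) = -3*n (H(n) = (-n - n) - n = -2*n - n = -3*n)
35049 - H(L(z(1), 1/12)) = 35049 - (-3)*(14 + 1/12 + (-2 + 1² + 2*1)) = 35049 - (-3)*(14 + 1/12 + (-2 + 1 + 2)) = 35049 - (-3)*(14 + 1/12 + 1) = 35049 - (-3)*181/12 = 35049 - 1*(-181/4) = 35049 + 181/4 = 140377/4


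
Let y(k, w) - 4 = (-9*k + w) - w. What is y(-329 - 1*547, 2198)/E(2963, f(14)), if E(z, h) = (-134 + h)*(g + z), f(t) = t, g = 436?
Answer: -986/50985 ≈ -0.019339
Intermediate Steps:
y(k, w) = 4 - 9*k (y(k, w) = 4 + ((-9*k + w) - w) = 4 + ((w - 9*k) - w) = 4 - 9*k)
E(z, h) = (-134 + h)*(436 + z)
y(-329 - 1*547, 2198)/E(2963, f(14)) = (4 - 9*(-329 - 1*547))/(-58424 - 134*2963 + 436*14 + 14*2963) = (4 - 9*(-329 - 547))/(-58424 - 397042 + 6104 + 41482) = (4 - 9*(-876))/(-407880) = (4 + 7884)*(-1/407880) = 7888*(-1/407880) = -986/50985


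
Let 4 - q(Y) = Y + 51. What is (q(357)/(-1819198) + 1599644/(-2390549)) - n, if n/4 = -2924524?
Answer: 25436817874079371838/2174440979851 ≈ 1.1698e+7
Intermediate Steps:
q(Y) = -47 - Y (q(Y) = 4 - (Y + 51) = 4 - (51 + Y) = 4 + (-51 - Y) = -47 - Y)
n = -11698096 (n = 4*(-2924524) = -11698096)
(q(357)/(-1819198) + 1599644/(-2390549)) - n = ((-47 - 1*357)/(-1819198) + 1599644/(-2390549)) - 1*(-11698096) = ((-47 - 357)*(-1/1819198) + 1599644*(-1/2390549)) + 11698096 = (-404*(-1/1819198) - 1599644/2390549) + 11698096 = (202/909599 - 1599644/2390549) + 11698096 = -1454551691858/2174440979851 + 11698096 = 25436817874079371838/2174440979851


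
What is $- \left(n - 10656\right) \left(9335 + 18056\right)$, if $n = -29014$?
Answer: $1086600970$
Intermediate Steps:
$- \left(n - 10656\right) \left(9335 + 18056\right) = - \left(-29014 - 10656\right) \left(9335 + 18056\right) = - \left(-39670\right) 27391 = \left(-1\right) \left(-1086600970\right) = 1086600970$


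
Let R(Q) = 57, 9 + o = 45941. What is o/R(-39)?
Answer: 45932/57 ≈ 805.82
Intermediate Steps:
o = 45932 (o = -9 + 45941 = 45932)
o/R(-39) = 45932/57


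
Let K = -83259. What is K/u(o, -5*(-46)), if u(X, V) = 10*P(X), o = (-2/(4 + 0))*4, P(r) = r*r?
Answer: -83259/40 ≈ -2081.5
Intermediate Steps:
P(r) = r²
o = -2 (o = (-2/4)*4 = ((¼)*(-2))*4 = -½*4 = -2)
u(X, V) = 10*X²
K/u(o, -5*(-46)) = -83259/(10*(-2)²) = -83259/(10*4) = -83259/40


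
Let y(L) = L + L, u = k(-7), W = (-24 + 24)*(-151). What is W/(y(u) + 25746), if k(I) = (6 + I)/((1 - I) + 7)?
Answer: 0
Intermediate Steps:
W = 0 (W = 0*(-151) = 0)
k(I) = (6 + I)/(8 - I)
u = -1/15 (u = (-6 - 1*(-7))/(-8 - 7) = (-6 + 7)/(-15) = -1/15*1 = -1/15 ≈ -0.066667)
y(L) = 2*L
W/(y(u) + 25746) = 0/(2*(-1/15) + 25746) = 0/(-2/15 + 25746) = 0/(386188/15) = 0*(15/386188) = 0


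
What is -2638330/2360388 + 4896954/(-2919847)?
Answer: -9631115696831/3445985910318 ≈ -2.7949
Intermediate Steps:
-2638330/2360388 + 4896954/(-2919847) = -2638330*1/2360388 + 4896954*(-1/2919847) = -1319165/1180194 - 4896954/2919847 = -9631115696831/3445985910318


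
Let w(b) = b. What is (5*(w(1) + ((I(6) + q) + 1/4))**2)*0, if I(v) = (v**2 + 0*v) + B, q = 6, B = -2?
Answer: 0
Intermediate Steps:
I(v) = -2 + v**2 (I(v) = (v**2 + 0*v) - 2 = (v**2 + 0) - 2 = v**2 - 2 = -2 + v**2)
(5*(w(1) + ((I(6) + q) + 1/4))**2)*0 = (5*(1 + (((-2 + 6**2) + 6) + 1/4))**2)*0 = (5*(1 + (((-2 + 36) + 6) + 1*(1/4)))**2)*0 = (5*(1 + ((34 + 6) + 1/4))**2)*0 = (5*(1 + (40 + 1/4))**2)*0 = (5*(1 + 161/4)**2)*0 = (5*(165/4)**2)*0 = (5*(27225/16))*0 = (136125/16)*0 = 0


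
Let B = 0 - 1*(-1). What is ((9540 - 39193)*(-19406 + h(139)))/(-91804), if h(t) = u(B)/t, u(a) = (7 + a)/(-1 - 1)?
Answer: -39993564507/6380378 ≈ -6268.2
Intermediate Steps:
B = 1 (B = 0 + 1 = 1)
u(a) = -7/2 - a/2 (u(a) = (7 + a)/(-2) = (7 + a)*(-½) = -7/2 - a/2)
h(t) = -4/t (h(t) = (-7/2 - ½*1)/t = (-7/2 - ½)/t = -4/t)
((9540 - 39193)*(-19406 + h(139)))/(-91804) = ((9540 - 39193)*(-19406 - 4/139))/(-91804) = -29653*(-19406 - 4*1/139)*(-1/91804) = -29653*(-19406 - 4/139)*(-1/91804) = -29653*(-2697438/139)*(-1/91804) = (79987129014/139)*(-1/91804) = -39993564507/6380378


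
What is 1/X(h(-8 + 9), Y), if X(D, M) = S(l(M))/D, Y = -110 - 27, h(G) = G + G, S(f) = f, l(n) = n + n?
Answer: -1/137 ≈ -0.0072993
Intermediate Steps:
l(n) = 2*n
h(G) = 2*G
Y = -137
X(D, M) = 2*M/D (X(D, M) = (2*M)/D = 2*M/D)
1/X(h(-8 + 9), Y) = 1/(2*(-137)/(2*(-8 + 9))) = 1/(2*(-137)/(2*1)) = 1/(2*(-137)/2) = 1/(2*(-137)*(½)) = 1/(-137) = -1/137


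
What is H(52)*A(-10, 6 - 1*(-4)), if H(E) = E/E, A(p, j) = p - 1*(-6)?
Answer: -4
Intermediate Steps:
A(p, j) = 6 + p (A(p, j) = p + 6 = 6 + p)
H(E) = 1
H(52)*A(-10, 6 - 1*(-4)) = 1*(6 - 10) = 1*(-4) = -4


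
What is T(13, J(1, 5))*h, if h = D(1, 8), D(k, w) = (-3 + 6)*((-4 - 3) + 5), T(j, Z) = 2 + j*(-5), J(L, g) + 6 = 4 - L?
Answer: 378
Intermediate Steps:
J(L, g) = -2 - L (J(L, g) = -6 + (4 - L) = -2 - L)
T(j, Z) = 2 - 5*j
D(k, w) = -6 (D(k, w) = 3*(-7 + 5) = 3*(-2) = -6)
h = -6
T(13, J(1, 5))*h = (2 - 5*13)*(-6) = (2 - 65)*(-6) = -63*(-6) = 378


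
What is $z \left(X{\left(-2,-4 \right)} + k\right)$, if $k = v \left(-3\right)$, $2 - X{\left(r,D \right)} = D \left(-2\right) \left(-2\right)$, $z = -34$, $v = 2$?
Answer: $-408$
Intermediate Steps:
$X{\left(r,D \right)} = 2 - 4 D$ ($X{\left(r,D \right)} = 2 - D \left(-2\right) \left(-2\right) = 2 - - 2 D \left(-2\right) = 2 - 4 D$)
$k = -6$ ($k = 2 \left(-3\right) = -6$)
$z \left(X{\left(-2,-4 \right)} + k\right) = - 34 \left(\left(2 - -16\right) - 6\right) = - 34 \left(\left(2 + 16\right) - 6\right) = - 34 \left(18 - 6\right) = \left(-34\right) 12 = -408$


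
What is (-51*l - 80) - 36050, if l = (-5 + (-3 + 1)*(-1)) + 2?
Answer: -36079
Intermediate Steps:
l = -1 (l = (-5 - 2*(-1)) + 2 = (-5 + 2) + 2 = -3 + 2 = -1)
(-51*l - 80) - 36050 = (-51*(-1) - 80) - 36050 = (51 - 80) - 36050 = -29 - 36050 = -36079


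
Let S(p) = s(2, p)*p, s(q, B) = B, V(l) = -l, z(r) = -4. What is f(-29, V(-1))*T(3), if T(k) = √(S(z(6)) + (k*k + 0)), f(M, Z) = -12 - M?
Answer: 85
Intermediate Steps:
S(p) = p² (S(p) = p*p = p²)
T(k) = √(16 + k²) (T(k) = √((-4)² + (k*k + 0)) = √(16 + (k² + 0)) = √(16 + k²))
f(-29, V(-1))*T(3) = (-12 - 1*(-29))*√(16 + 3²) = (-12 + 29)*√(16 + 9) = 17*√25 = 17*5 = 85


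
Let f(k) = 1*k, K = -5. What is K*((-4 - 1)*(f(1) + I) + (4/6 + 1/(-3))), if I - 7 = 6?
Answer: 1045/3 ≈ 348.33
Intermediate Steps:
I = 13 (I = 7 + 6 = 13)
f(k) = k
K*((-4 - 1)*(f(1) + I) + (4/6 + 1/(-3))) = -5*((-4 - 1)*(1 + 13) + (4/6 + 1/(-3))) = -5*(-5*14 + (4*(⅙) + 1*(-⅓))) = -5*(-70 + (⅔ - ⅓)) = -5*(-70 + ⅓) = -5*(-209/3) = 1045/3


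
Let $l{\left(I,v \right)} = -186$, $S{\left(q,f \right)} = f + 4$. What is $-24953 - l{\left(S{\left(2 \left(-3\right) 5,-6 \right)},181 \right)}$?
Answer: $-24767$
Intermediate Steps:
$S{\left(q,f \right)} = 4 + f$
$-24953 - l{\left(S{\left(2 \left(-3\right) 5,-6 \right)},181 \right)} = -24953 - -186 = -24953 + 186 = -24767$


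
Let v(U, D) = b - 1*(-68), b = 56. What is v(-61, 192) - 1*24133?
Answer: -24009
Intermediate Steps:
v(U, D) = 124 (v(U, D) = 56 - 1*(-68) = 56 + 68 = 124)
v(-61, 192) - 1*24133 = 124 - 1*24133 = 124 - 24133 = -24009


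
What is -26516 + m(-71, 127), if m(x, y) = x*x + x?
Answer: -21546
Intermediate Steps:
m(x, y) = x + x² (m(x, y) = x² + x = x + x²)
-26516 + m(-71, 127) = -26516 - 71*(1 - 71) = -26516 - 71*(-70) = -26516 + 4970 = -21546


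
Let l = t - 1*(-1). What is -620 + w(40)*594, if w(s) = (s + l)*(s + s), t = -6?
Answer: 1662580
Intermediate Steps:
l = -5 (l = -6 - 1*(-1) = -6 + 1 = -5)
w(s) = 2*s*(-5 + s) (w(s) = (s - 5)*(s + s) = (-5 + s)*(2*s) = 2*s*(-5 + s))
-620 + w(40)*594 = -620 + (2*40*(-5 + 40))*594 = -620 + (2*40*35)*594 = -620 + 2800*594 = -620 + 1663200 = 1662580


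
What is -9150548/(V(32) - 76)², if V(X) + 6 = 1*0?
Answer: -2287637/1681 ≈ -1360.9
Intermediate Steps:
V(X) = -6 (V(X) = -6 + 1*0 = -6 + 0 = -6)
-9150548/(V(32) - 76)² = -9150548/(-6 - 76)² = -9150548/((-82)²) = -9150548/6724 = -9150548*1/6724 = -2287637/1681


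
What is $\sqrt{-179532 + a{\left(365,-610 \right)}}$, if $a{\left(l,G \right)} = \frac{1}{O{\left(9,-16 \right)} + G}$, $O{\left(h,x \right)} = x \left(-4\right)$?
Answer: $\frac{i \sqrt{53521362258}}{546} \approx 423.71 i$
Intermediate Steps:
$O{\left(h,x \right)} = - 4 x$
$a{\left(l,G \right)} = \frac{1}{64 + G}$ ($a{\left(l,G \right)} = \frac{1}{\left(-4\right) \left(-16\right) + G} = \frac{1}{64 + G}$)
$\sqrt{-179532 + a{\left(365,-610 \right)}} = \sqrt{-179532 + \frac{1}{64 - 610}} = \sqrt{-179532 + \frac{1}{-546}} = \sqrt{-179532 - \frac{1}{546}} = \sqrt{- \frac{98024473}{546}} = \frac{i \sqrt{53521362258}}{546}$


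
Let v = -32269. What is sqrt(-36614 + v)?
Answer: I*sqrt(68883) ≈ 262.46*I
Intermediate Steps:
sqrt(-36614 + v) = sqrt(-36614 - 32269) = sqrt(-68883) = I*sqrt(68883)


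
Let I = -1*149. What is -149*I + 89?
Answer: 22290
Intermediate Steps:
I = -149
-149*I + 89 = -149*(-149) + 89 = 22201 + 89 = 22290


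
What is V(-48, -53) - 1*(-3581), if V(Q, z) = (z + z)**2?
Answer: 14817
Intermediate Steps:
V(Q, z) = 4*z**2 (V(Q, z) = (2*z)**2 = 4*z**2)
V(-48, -53) - 1*(-3581) = 4*(-53)**2 - 1*(-3581) = 4*2809 + 3581 = 11236 + 3581 = 14817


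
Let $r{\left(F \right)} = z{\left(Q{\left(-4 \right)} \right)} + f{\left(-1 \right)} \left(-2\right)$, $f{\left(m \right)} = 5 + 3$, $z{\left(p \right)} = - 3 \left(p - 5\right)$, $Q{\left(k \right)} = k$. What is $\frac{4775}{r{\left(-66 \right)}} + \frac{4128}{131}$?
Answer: $\frac{670933}{1441} \approx 465.6$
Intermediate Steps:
$z{\left(p \right)} = 15 - 3 p$ ($z{\left(p \right)} = - 3 \left(-5 + p\right) = 15 - 3 p$)
$f{\left(m \right)} = 8$
$r{\left(F \right)} = 11$ ($r{\left(F \right)} = \left(15 - -12\right) + 8 \left(-2\right) = \left(15 + 12\right) - 16 = 27 - 16 = 11$)
$\frac{4775}{r{\left(-66 \right)}} + \frac{4128}{131} = \frac{4775}{11} + \frac{4128}{131} = \frac{670933}{1441}$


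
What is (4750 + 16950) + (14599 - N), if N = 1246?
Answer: 35053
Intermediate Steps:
(4750 + 16950) + (14599 - N) = (4750 + 16950) + (14599 - 1*1246) = 21700 + (14599 - 1246) = 21700 + 13353 = 35053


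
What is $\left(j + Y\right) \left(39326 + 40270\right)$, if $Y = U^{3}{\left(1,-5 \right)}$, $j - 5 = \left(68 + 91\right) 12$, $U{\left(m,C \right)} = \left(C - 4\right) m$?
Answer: $94241664$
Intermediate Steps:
$U{\left(m,C \right)} = m \left(-4 + C\right)$ ($U{\left(m,C \right)} = \left(C - 4\right) m = \left(-4 + C\right) m = m \left(-4 + C\right)$)
$j = 1913$ ($j = 5 + \left(68 + 91\right) 12 = 5 + 159 \cdot 12 = 5 + 1908 = 1913$)
$Y = -729$ ($Y = \left(1 \left(-4 - 5\right)\right)^{3} = \left(1 \left(-9\right)\right)^{3} = \left(-9\right)^{3} = -729$)
$\left(j + Y\right) \left(39326 + 40270\right) = \left(1913 - 729\right) \left(39326 + 40270\right) = 1184 \cdot 79596 = 94241664$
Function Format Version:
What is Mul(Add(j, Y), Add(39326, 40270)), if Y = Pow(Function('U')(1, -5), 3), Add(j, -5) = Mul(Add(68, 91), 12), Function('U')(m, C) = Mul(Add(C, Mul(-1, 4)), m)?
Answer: 94241664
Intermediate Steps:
Function('U')(m, C) = Mul(m, Add(-4, C)) (Function('U')(m, C) = Mul(Add(C, -4), m) = Mul(Add(-4, C), m) = Mul(m, Add(-4, C)))
j = 1913 (j = Add(5, Mul(Add(68, 91), 12)) = Add(5, Mul(159, 12)) = Add(5, 1908) = 1913)
Y = -729 (Y = Pow(Mul(1, Add(-4, -5)), 3) = Pow(Mul(1, -9), 3) = Pow(-9, 3) = -729)
Mul(Add(j, Y), Add(39326, 40270)) = Mul(Add(1913, -729), Add(39326, 40270)) = Mul(1184, 79596) = 94241664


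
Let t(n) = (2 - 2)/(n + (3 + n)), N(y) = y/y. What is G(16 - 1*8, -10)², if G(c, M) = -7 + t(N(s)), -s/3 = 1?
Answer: 49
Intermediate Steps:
s = -3 (s = -3*1 = -3)
N(y) = 1
t(n) = 0 (t(n) = 0/(3 + 2*n) = 0)
G(c, M) = -7 (G(c, M) = -7 + 0 = -7)
G(16 - 1*8, -10)² = (-7)² = 49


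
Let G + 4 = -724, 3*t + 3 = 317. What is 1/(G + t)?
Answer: -3/1870 ≈ -0.0016043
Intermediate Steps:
t = 314/3 (t = -1 + (1/3)*317 = -1 + 317/3 = 314/3 ≈ 104.67)
G = -728 (G = -4 - 724 = -728)
1/(G + t) = 1/(-728 + 314/3) = 1/(-1870/3) = -3/1870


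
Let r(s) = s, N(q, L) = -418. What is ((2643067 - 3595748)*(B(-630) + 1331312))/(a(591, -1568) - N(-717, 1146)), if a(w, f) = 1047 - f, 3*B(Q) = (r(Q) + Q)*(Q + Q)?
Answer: -1772474432672/3033 ≈ -5.8440e+8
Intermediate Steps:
B(Q) = 4*Q**2/3 (B(Q) = ((Q + Q)*(Q + Q))/3 = ((2*Q)*(2*Q))/3 = (4*Q**2)/3 = 4*Q**2/3)
((2643067 - 3595748)*(B(-630) + 1331312))/(a(591, -1568) - N(-717, 1146)) = ((2643067 - 3595748)*((4/3)*(-630)**2 + 1331312))/((1047 - 1*(-1568)) - 1*(-418)) = (-952681*((4/3)*396900 + 1331312))/((1047 + 1568) + 418) = (-952681*(529200 + 1331312))/(2615 + 418) = -952681*1860512/3033 = -1772474432672*1/3033 = -1772474432672/3033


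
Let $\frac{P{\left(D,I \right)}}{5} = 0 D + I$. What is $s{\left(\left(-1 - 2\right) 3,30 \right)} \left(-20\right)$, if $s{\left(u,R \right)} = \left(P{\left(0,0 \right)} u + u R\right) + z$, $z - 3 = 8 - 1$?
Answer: $5200$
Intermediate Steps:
$z = 10$ ($z = 3 + \left(8 - 1\right) = 3 + 7 = 10$)
$P{\left(D,I \right)} = 5 I$ ($P{\left(D,I \right)} = 5 \left(0 D + I\right) = 5 \left(0 + I\right) = 5 I$)
$s{\left(u,R \right)} = 10 + R u$ ($s{\left(u,R \right)} = \left(5 \cdot 0 u + u R\right) + 10 = \left(0 u + R u\right) + 10 = \left(0 + R u\right) + 10 = R u + 10 = 10 + R u$)
$s{\left(\left(-1 - 2\right) 3,30 \right)} \left(-20\right) = \left(10 + 30 \left(-1 - 2\right) 3\right) \left(-20\right) = \left(10 + 30 \left(\left(-3\right) 3\right)\right) \left(-20\right) = \left(10 + 30 \left(-9\right)\right) \left(-20\right) = \left(10 - 270\right) \left(-20\right) = \left(-260\right) \left(-20\right) = 5200$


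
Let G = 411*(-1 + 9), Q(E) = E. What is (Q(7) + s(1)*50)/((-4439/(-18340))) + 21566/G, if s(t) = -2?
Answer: -2756173543/7297716 ≈ -377.68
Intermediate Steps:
G = 3288 (G = 411*8 = 3288)
(Q(7) + s(1)*50)/((-4439/(-18340))) + 21566/G = (7 - 2*50)/((-4439/(-18340))) + 21566/3288 = (7 - 100)/((-4439*(-1/18340))) + 21566*(1/3288) = -93/4439/18340 + 10783/1644 = -93*18340/4439 + 10783/1644 = -1705620/4439 + 10783/1644 = -2756173543/7297716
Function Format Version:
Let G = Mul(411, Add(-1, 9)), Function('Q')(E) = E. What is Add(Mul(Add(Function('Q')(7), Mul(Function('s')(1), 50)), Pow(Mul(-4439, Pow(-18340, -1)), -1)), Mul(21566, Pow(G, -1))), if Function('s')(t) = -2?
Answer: Rational(-2756173543, 7297716) ≈ -377.68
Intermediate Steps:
G = 3288 (G = Mul(411, 8) = 3288)
Add(Mul(Add(Function('Q')(7), Mul(Function('s')(1), 50)), Pow(Mul(-4439, Pow(-18340, -1)), -1)), Mul(21566, Pow(G, -1))) = Add(Mul(Add(7, Mul(-2, 50)), Pow(Mul(-4439, Pow(-18340, -1)), -1)), Mul(21566, Pow(3288, -1))) = Add(Mul(Add(7, -100), Pow(Mul(-4439, Rational(-1, 18340)), -1)), Mul(21566, Rational(1, 3288))) = Add(Mul(-93, Pow(Rational(4439, 18340), -1)), Rational(10783, 1644)) = Add(Mul(-93, Rational(18340, 4439)), Rational(10783, 1644)) = Add(Rational(-1705620, 4439), Rational(10783, 1644)) = Rational(-2756173543, 7297716)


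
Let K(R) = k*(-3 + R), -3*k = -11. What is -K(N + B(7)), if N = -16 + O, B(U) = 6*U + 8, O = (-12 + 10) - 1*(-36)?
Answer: -715/3 ≈ -238.33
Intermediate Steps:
k = 11/3 (k = -⅓*(-11) = 11/3 ≈ 3.6667)
O = 34 (O = -2 + 36 = 34)
B(U) = 8 + 6*U
N = 18 (N = -16 + 34 = 18)
K(R) = -11 + 11*R/3 (K(R) = 11*(-3 + R)/3 = -11 + 11*R/3)
-K(N + B(7)) = -(-11 + 11*(18 + (8 + 6*7))/3) = -(-11 + 11*(18 + (8 + 42))/3) = -(-11 + 11*(18 + 50)/3) = -(-11 + (11/3)*68) = -(-11 + 748/3) = -1*715/3 = -715/3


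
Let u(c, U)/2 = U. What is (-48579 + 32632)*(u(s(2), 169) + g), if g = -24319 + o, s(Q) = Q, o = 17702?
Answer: 100131213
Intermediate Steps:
g = -6617 (g = -24319 + 17702 = -6617)
u(c, U) = 2*U
(-48579 + 32632)*(u(s(2), 169) + g) = (-48579 + 32632)*(2*169 - 6617) = -15947*(338 - 6617) = -15947*(-6279) = 100131213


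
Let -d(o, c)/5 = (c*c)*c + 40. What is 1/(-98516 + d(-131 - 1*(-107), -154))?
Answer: 1/18162604 ≈ 5.5058e-8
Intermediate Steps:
d(o, c) = -200 - 5*c³ (d(o, c) = -5*((c*c)*c + 40) = -5*(c²*c + 40) = -5*(c³ + 40) = -5*(40 + c³) = -200 - 5*c³)
1/(-98516 + d(-131 - 1*(-107), -154)) = 1/(-98516 + (-200 - 5*(-154)³)) = 1/(-98516 + (-200 - 5*(-3652264))) = 1/(-98516 + (-200 + 18261320)) = 1/(-98516 + 18261120) = 1/18162604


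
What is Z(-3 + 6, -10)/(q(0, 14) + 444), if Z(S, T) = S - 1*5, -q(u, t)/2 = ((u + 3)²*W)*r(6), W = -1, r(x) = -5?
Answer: -1/177 ≈ -0.0056497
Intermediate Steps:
q(u, t) = -10*(3 + u)² (q(u, t) = -2*(u + 3)²*(-1)*(-5) = -2*(3 + u)²*(-1)*(-5) = -2*(-(3 + u)²)*(-5) = -10*(3 + u)²)
Z(S, T) = -5 + S (Z(S, T) = S - 5 = -5 + S)
Z(-3 + 6, -10)/(q(0, 14) + 444) = (-5 + (-3 + 6))/(-10*(3 + 0)² + 444) = (-5 + 3)/(-10*3² + 444) = -2/(-10*9 + 444) = -2/(-90 + 444) = -2/354 = (1/354)*(-2) = -1/177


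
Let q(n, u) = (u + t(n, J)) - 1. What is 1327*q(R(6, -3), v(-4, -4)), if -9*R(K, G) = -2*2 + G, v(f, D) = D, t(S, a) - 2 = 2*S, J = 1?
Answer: -17251/9 ≈ -1916.8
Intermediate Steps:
t(S, a) = 2 + 2*S
R(K, G) = 4/9 - G/9 (R(K, G) = -(-2*2 + G)/9 = -(-4 + G)/9 = 4/9 - G/9)
q(n, u) = 1 + u + 2*n (q(n, u) = (u + (2 + 2*n)) - 1 = (2 + u + 2*n) - 1 = 1 + u + 2*n)
1327*q(R(6, -3), v(-4, -4)) = 1327*(1 - 4 + 2*(4/9 - 1/9*(-3))) = 1327*(1 - 4 + 2*(4/9 + 1/3)) = 1327*(1 - 4 + 2*(7/9)) = 1327*(1 - 4 + 14/9) = 1327*(-13/9) = -17251/9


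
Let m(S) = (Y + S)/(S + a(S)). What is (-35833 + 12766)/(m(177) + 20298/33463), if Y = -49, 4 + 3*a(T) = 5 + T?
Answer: -60807859321/3026786 ≈ -20090.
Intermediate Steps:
a(T) = 1/3 + T/3 (a(T) = -4/3 + (5 + T)/3 = -4/3 + (5/3 + T/3) = 1/3 + T/3)
m(S) = (-49 + S)/(1/3 + 4*S/3) (m(S) = (-49 + S)/(S + (1/3 + S/3)) = (-49 + S)/(1/3 + 4*S/3))
(-35833 + 12766)/(m(177) + 20298/33463) = (-35833 + 12766)/(3*(-49 + 177)/(1 + 4*177) + 20298/33463) = -23067/(3*128/(1 + 708) + 20298*(1/33463)) = -23067/(3*128/709 + 20298/33463) = -23067/(3*(1/709)*128 + 20298/33463) = -23067/(384/709 + 20298/33463) = -23067/27241074/23725267 = -23067*23725267/27241074 = -60807859321/3026786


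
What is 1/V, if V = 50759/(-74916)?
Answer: -74916/50759 ≈ -1.4759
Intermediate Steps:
V = -50759/74916 (V = 50759*(-1/74916) = -50759/74916 ≈ -0.67755)
1/V = 1/(-50759/74916) = -74916/50759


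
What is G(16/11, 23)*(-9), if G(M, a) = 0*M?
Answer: 0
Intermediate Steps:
G(M, a) = 0
G(16/11, 23)*(-9) = 0*(-9) = 0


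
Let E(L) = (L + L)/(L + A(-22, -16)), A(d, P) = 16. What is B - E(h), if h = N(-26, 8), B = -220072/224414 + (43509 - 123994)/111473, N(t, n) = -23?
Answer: -724449505867/87556356377 ≈ -8.2741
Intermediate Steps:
B = -21297023423/12508050911 (B = -220072*1/224414 - 80485*1/111473 = -110036/112207 - 80485/111473 = -21297023423/12508050911 ≈ -1.7027)
h = -23
E(L) = 2*L/(16 + L) (E(L) = (L + L)/(L + 16) = (2*L)/(16 + L) = 2*L/(16 + L))
B - E(h) = -21297023423/12508050911 - 2*(-23)/(16 - 23) = -21297023423/12508050911 - 2*(-23)/(-7) = -21297023423/12508050911 - 2*(-23)*(-1)/7 = -21297023423/12508050911 - 1*46/7 = -21297023423/12508050911 - 46/7 = -724449505867/87556356377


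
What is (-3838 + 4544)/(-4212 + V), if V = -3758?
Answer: -353/3985 ≈ -0.088582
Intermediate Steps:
(-3838 + 4544)/(-4212 + V) = (-3838 + 4544)/(-4212 - 3758) = 706/(-7970) = 706*(-1/7970) = -353/3985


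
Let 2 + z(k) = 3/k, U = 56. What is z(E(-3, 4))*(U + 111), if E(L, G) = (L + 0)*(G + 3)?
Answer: -2505/7 ≈ -357.86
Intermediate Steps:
E(L, G) = L*(3 + G)
z(k) = -2 + 3/k
z(E(-3, 4))*(U + 111) = (-2 + 3/((-3*(3 + 4))))*(56 + 111) = (-2 + 3/((-3*7)))*167 = (-2 + 3/(-21))*167 = (-2 + 3*(-1/21))*167 = (-2 - ⅐)*167 = -15/7*167 = -2505/7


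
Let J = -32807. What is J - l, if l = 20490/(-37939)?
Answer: -1244644283/37939 ≈ -32806.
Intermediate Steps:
l = -20490/37939 (l = 20490*(-1/37939) = -20490/37939 ≈ -0.54008)
J - l = -32807 - 1*(-20490/37939) = -32807 + 20490/37939 = -1244644283/37939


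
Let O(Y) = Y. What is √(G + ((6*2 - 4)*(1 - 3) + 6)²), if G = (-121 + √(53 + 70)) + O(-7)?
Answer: √(-28 + √123) ≈ 4.1121*I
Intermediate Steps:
G = -128 + √123 (G = (-121 + √(53 + 70)) - 7 = (-121 + √123) - 7 = -128 + √123 ≈ -116.91)
√(G + ((6*2 - 4)*(1 - 3) + 6)²) = √((-128 + √123) + ((6*2 - 4)*(1 - 3) + 6)²) = √((-128 + √123) + ((12 - 4)*(-2) + 6)²) = √((-128 + √123) + (8*(-2) + 6)²) = √((-128 + √123) + (-16 + 6)²) = √((-128 + √123) + (-10)²) = √((-128 + √123) + 100) = √(-28 + √123)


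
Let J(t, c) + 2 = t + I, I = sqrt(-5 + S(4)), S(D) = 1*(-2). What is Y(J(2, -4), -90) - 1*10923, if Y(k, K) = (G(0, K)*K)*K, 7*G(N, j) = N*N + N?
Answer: -10923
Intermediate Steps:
G(N, j) = N/7 + N**2/7 (G(N, j) = (N*N + N)/7 = (N**2 + N)/7 = (N + N**2)/7 = N/7 + N**2/7)
S(D) = -2
I = I*sqrt(7) (I = sqrt(-5 - 2) = sqrt(-7) = I*sqrt(7) ≈ 2.6458*I)
J(t, c) = -2 + t + I*sqrt(7) (J(t, c) = -2 + (t + I*sqrt(7)) = -2 + t + I*sqrt(7))
Y(k, K) = 0 (Y(k, K) = (((1/7)*0*(1 + 0))*K)*K = (((1/7)*0*1)*K)*K = (0*K)*K = 0*K = 0)
Y(J(2, -4), -90) - 1*10923 = 0 - 1*10923 = 0 - 10923 = -10923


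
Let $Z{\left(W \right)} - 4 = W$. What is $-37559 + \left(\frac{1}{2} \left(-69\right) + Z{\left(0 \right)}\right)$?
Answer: $- \frac{75179}{2} \approx -37590.0$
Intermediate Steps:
$Z{\left(W \right)} = 4 + W$
$-37559 + \left(\frac{1}{2} \left(-69\right) + Z{\left(0 \right)}\right) = -37559 + \left(\frac{1}{2} \left(-69\right) + \left(4 + 0\right)\right) = -37559 + \left(\frac{1}{2} \left(-69\right) + 4\right) = -37559 + \left(- \frac{69}{2} + 4\right) = -37559 - \frac{61}{2} = - \frac{75179}{2}$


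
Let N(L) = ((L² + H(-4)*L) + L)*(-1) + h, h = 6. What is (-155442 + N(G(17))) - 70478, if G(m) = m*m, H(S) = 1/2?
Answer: -619737/2 ≈ -3.0987e+5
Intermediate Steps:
H(S) = ½
G(m) = m²
N(L) = 6 - L² - 3*L/2 (N(L) = ((L² + L/2) + L)*(-1) + 6 = (L² + 3*L/2)*(-1) + 6 = (-L² - 3*L/2) + 6 = 6 - L² - 3*L/2)
(-155442 + N(G(17))) - 70478 = (-155442 + (6 - (17²)² - 3/2*17²)) - 70478 = (-155442 + (6 - 1*289² - 3/2*289)) - 70478 = (-155442 + (6 - 1*83521 - 867/2)) - 70478 = (-155442 + (6 - 83521 - 867/2)) - 70478 = (-155442 - 167897/2) - 70478 = -478781/2 - 70478 = -619737/2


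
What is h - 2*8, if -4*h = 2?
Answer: -33/2 ≈ -16.500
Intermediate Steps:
h = -½ (h = -¼*2 = -½ ≈ -0.50000)
h - 2*8 = -½ - 2*8 = -½ - 16 = -33/2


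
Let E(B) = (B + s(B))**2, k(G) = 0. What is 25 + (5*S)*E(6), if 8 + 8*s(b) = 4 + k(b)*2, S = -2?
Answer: -555/2 ≈ -277.50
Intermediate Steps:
s(b) = -1/2 (s(b) = -1 + (4 + 0*2)/8 = -1 + (4 + 0)/8 = -1 + (1/8)*4 = -1 + 1/2 = -1/2)
E(B) = (-1/2 + B)**2 (E(B) = (B - 1/2)**2 = (-1/2 + B)**2)
25 + (5*S)*E(6) = 25 + (5*(-2))*((-1 + 2*6)**2/4) = 25 - 5*(-1 + 12)**2/2 = 25 - 5*11**2/2 = 25 - 5*121/2 = 25 - 10*121/4 = 25 - 605/2 = -555/2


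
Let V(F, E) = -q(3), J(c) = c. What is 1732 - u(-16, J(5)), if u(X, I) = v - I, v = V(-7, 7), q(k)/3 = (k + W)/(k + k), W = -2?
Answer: 3475/2 ≈ 1737.5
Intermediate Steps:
q(k) = 3*(-2 + k)/(2*k) (q(k) = 3*((k - 2)/(k + k)) = 3*((-2 + k)/((2*k))) = 3*((-2 + k)*(1/(2*k))) = 3*((-2 + k)/(2*k)) = 3*(-2 + k)/(2*k))
V(F, E) = -1/2 (V(F, E) = -(3/2 - 3/3) = -(3/2 - 3*1/3) = -(3/2 - 1) = -1*1/2 = -1/2)
v = -1/2 ≈ -0.50000
u(X, I) = -1/2 - I
1732 - u(-16, J(5)) = 1732 - (-1/2 - 1*5) = 1732 - (-1/2 - 5) = 1732 - 1*(-11/2) = 1732 + 11/2 = 3475/2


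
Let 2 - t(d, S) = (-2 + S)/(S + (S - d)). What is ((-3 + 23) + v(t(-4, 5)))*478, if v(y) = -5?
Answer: 7170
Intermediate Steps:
t(d, S) = 2 - (-2 + S)/(-d + 2*S) (t(d, S) = 2 - (-2 + S)/(S + (S - d)) = 2 - (-2 + S)/(-d + 2*S))
((-3 + 23) + v(t(-4, 5)))*478 = ((-3 + 23) - 5)*478 = (20 - 5)*478 = 15*478 = 7170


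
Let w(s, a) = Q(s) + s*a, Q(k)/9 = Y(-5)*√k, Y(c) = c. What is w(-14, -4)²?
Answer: (56 - 45*I*√14)² ≈ -25214.0 - 18858.0*I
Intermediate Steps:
Q(k) = -45*√k (Q(k) = 9*(-5*√k) = -45*√k)
w(s, a) = -45*√s + a*s (w(s, a) = -45*√s + s*a = -45*√s + a*s)
w(-14, -4)² = (-45*I*√14 - 4*(-14))² = (-45*I*√14 + 56)² = (56 - 45*I*√14)²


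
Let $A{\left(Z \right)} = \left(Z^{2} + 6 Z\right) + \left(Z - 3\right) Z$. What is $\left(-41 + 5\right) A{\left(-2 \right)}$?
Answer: $-72$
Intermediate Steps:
$A{\left(Z \right)} = Z^{2} + 6 Z + Z \left(-3 + Z\right)$ ($A{\left(Z \right)} = \left(Z^{2} + 6 Z\right) + \left(-3 + Z\right) Z = \left(Z^{2} + 6 Z\right) + Z \left(-3 + Z\right) = Z^{2} + 6 Z + Z \left(-3 + Z\right)$)
$\left(-41 + 5\right) A{\left(-2 \right)} = \left(-41 + 5\right) \left(- 2 \left(3 + 2 \left(-2\right)\right)\right) = - 36 \left(- 2 \left(3 - 4\right)\right) = - 36 \left(\left(-2\right) \left(-1\right)\right) = \left(-36\right) 2 = -72$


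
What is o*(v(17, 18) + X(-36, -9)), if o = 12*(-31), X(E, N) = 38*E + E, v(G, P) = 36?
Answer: 508896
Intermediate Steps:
X(E, N) = 39*E
o = -372
o*(v(17, 18) + X(-36, -9)) = -372*(36 + 39*(-36)) = -372*(36 - 1404) = -372*(-1368) = 508896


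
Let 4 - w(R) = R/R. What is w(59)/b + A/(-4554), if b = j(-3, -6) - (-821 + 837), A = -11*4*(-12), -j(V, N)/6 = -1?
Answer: -287/690 ≈ -0.41594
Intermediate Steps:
j(V, N) = 6 (j(V, N) = -6*(-1) = 6)
w(R) = 3 (w(R) = 4 - R/R = 4 - 1*1 = 4 - 1 = 3)
A = 528 (A = -44*(-12) = 528)
b = -10 (b = 6 - (-821 + 837) = 6 - 1*16 = 6 - 16 = -10)
w(59)/b + A/(-4554) = 3/(-10) + 528/(-4554) = 3*(-1/10) + 528*(-1/4554) = -3/10 - 8/69 = -287/690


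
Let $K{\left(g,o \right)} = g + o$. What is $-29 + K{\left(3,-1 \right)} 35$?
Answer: $41$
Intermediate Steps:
$-29 + K{\left(3,-1 \right)} 35 = -29 + \left(3 - 1\right) 35 = -29 + 2 \cdot 35 = -29 + 70 = 41$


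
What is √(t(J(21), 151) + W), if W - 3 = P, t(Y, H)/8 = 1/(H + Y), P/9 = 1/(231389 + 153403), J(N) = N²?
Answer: √16967956025774/2372884 ≈ 1.7360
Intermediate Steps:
P = 3/128264 (P = 9/(231389 + 153403) = 9/384792 = 9*(1/384792) = 3/128264 ≈ 2.3389e-5)
t(Y, H) = 8/(H + Y)
W = 384795/128264 (W = 3 + 3/128264 = 384795/128264 ≈ 3.0000)
√(t(J(21), 151) + W) = √(8/(151 + 21²) + 384795/128264) = √(8/(151 + 441) + 384795/128264) = √(8/592 + 384795/128264) = √(8*(1/592) + 384795/128264) = √(1/74 + 384795/128264) = √(14301547/4745768) = √16967956025774/2372884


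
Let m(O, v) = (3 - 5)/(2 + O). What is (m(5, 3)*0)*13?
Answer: 0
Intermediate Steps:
m(O, v) = -2/(2 + O)
(m(5, 3)*0)*13 = (-2/(2 + 5)*0)*13 = (-2/7*0)*13 = (-2*1/7*0)*13 = -2/7*0*13 = 0*13 = 0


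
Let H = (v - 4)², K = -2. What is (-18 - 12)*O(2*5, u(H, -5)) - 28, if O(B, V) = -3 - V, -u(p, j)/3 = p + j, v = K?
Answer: -2728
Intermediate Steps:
v = -2
H = 36 (H = (-2 - 4)² = (-6)² = 36)
u(p, j) = -3*j - 3*p (u(p, j) = -3*(p + j) = -3*(j + p) = -3*j - 3*p)
(-18 - 12)*O(2*5, u(H, -5)) - 28 = (-18 - 12)*(-3 - (-3*(-5) - 3*36)) - 28 = -30*(-3 - (15 - 108)) - 28 = -30*(-3 - 1*(-93)) - 28 = -30*(-3 + 93) - 28 = -30*90 - 28 = -2700 - 28 = -2728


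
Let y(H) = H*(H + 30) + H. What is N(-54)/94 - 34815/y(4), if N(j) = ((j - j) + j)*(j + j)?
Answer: -245613/1316 ≈ -186.64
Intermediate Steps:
y(H) = H + H*(30 + H) (y(H) = H*(30 + H) + H = H + H*(30 + H))
N(j) = 2*j² (N(j) = (0 + j)*(2*j) = j*(2*j) = 2*j²)
N(-54)/94 - 34815/y(4) = (2*(-54)²)/94 - 34815*1/(4*(31 + 4)) = (2*2916)*(1/94) - 34815/(4*35) = 5832*(1/94) - 34815/140 = 2916/47 - 34815*1/140 = 2916/47 - 6963/28 = -245613/1316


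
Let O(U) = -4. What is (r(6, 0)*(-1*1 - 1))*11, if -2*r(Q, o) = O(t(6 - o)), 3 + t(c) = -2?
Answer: -44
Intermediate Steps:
t(c) = -5 (t(c) = -3 - 2 = -5)
r(Q, o) = 2 (r(Q, o) = -1/2*(-4) = 2)
(r(6, 0)*(-1*1 - 1))*11 = (2*(-1*1 - 1))*11 = (2*(-1 - 1))*11 = (2*(-2))*11 = -4*11 = -44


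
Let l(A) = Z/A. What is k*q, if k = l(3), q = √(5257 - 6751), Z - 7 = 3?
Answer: 10*I*√166 ≈ 128.84*I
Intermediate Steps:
Z = 10 (Z = 7 + 3 = 10)
q = 3*I*√166 (q = √(-1494) = 3*I*√166 ≈ 38.652*I)
l(A) = 10/A
k = 10/3 ≈ 3.3333
k*q = 10*(3*I*√166)/3 = 10*I*√166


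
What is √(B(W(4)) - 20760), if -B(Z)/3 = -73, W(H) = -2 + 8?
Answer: I*√20541 ≈ 143.32*I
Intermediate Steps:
W(H) = 6
B(Z) = 219 (B(Z) = -3*(-73) = 219)
√(B(W(4)) - 20760) = √(219 - 20760) = √(-20541) = I*√20541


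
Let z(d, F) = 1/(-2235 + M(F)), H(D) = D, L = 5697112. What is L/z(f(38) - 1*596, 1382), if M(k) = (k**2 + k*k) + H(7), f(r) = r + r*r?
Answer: 21749408713440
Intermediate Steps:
f(r) = r + r**2
M(k) = 7 + 2*k**2 (M(k) = (k**2 + k*k) + 7 = (k**2 + k**2) + 7 = 2*k**2 + 7 = 7 + 2*k**2)
z(d, F) = 1/(-2228 + 2*F**2) (z(d, F) = 1/(-2235 + (7 + 2*F**2)) = 1/(-2228 + 2*F**2))
L/z(f(38) - 1*596, 1382) = 5697112/((1/(2*(-1114 + 1382**2)))) = 5697112/((1/(2*(-1114 + 1909924)))) = 5697112/(((1/2)/1908810)) = 5697112/(((1/2)*(1/1908810))) = 5697112/(1/3817620) = 5697112*3817620 = 21749408713440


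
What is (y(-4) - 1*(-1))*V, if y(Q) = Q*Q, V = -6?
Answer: -102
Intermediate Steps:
y(Q) = Q**2
(y(-4) - 1*(-1))*V = ((-4)**2 - 1*(-1))*(-6) = (16 + 1)*(-6) = 17*(-6) = -102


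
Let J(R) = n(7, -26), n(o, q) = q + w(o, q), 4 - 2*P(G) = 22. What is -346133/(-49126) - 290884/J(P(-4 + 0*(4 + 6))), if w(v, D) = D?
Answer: 3576991575/638638 ≈ 5601.0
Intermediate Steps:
P(G) = -9 (P(G) = 2 - ½*22 = 2 - 11 = -9)
n(o, q) = 2*q (n(o, q) = q + q = 2*q)
J(R) = -52 (J(R) = 2*(-26) = -52)
-346133/(-49126) - 290884/J(P(-4 + 0*(4 + 6))) = -346133/(-49126) - 290884/(-52) = -346133*(-1/49126) - 290884*(-1/52) = 346133/49126 + 72721/13 = 3576991575/638638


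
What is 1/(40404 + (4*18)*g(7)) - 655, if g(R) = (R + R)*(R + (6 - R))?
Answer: -30426059/46452 ≈ -655.00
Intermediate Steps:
g(R) = 12*R (g(R) = (2*R)*6 = 12*R)
1/(40404 + (4*18)*g(7)) - 655 = 1/(40404 + (4*18)*(12*7)) - 655 = 1/(40404 + 72*84) - 655 = 1/(40404 + 6048) - 655 = 1/46452 - 655 = -30426059/46452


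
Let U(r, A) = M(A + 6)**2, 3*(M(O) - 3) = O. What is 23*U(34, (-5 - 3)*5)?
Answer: 14375/9 ≈ 1597.2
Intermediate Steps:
M(O) = 3 + O/3
U(r, A) = (5 + A/3)**2 (U(r, A) = (3 + (A + 6)/3)**2 = (3 + (6 + A)/3)**2 = (3 + (2 + A/3))**2 = (5 + A/3)**2)
23*U(34, (-5 - 3)*5) = 23*((15 + (-5 - 3)*5)**2/9) = 23*((15 - 8*5)**2/9) = 23*((15 - 40)**2/9) = 23*((1/9)*(-25)**2) = 23*((1/9)*625) = 23*(625/9) = 14375/9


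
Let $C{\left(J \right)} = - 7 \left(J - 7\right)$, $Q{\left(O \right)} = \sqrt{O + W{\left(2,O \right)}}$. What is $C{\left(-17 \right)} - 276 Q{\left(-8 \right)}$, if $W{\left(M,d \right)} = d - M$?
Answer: $168 - 828 i \sqrt{2} \approx 168.0 - 1171.0 i$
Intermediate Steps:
$Q{\left(O \right)} = \sqrt{-2 + 2 O}$ ($Q{\left(O \right)} = \sqrt{O + \left(O - 2\right)} = \sqrt{O + \left(-2 + O\right)} = \sqrt{-2 + 2 O}$)
$C{\left(J \right)} = 49 - 7 J$ ($C{\left(J \right)} = - 7 \left(-7 + J\right) = 49 - 7 J$)
$C{\left(-17 \right)} - 276 Q{\left(-8 \right)} = \left(49 - -119\right) - 276 \sqrt{-2 + 2 \left(-8\right)} = \left(49 + 119\right) - 276 \sqrt{-2 - 16} = 168 - 276 \sqrt{-18} = 168 - 276 \cdot 3 i \sqrt{2} = 168 - 828 i \sqrt{2}$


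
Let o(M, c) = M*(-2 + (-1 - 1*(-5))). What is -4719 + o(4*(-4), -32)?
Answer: -4751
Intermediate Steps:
o(M, c) = 2*M (o(M, c) = M*(-2 + (-1 + 5)) = M*(-2 + 4) = M*2 = 2*M)
-4719 + o(4*(-4), -32) = -4719 + 2*(4*(-4)) = -4719 + 2*(-16) = -4719 - 32 = -4751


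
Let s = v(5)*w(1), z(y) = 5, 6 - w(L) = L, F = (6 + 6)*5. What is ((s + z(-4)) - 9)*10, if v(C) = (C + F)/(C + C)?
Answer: 285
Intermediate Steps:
F = 60 (F = 12*5 = 60)
w(L) = 6 - L
v(C) = (60 + C)/(2*C) (v(C) = (C + 60)/(C + C) = (60 + C)/((2*C)) = (60 + C)*(1/(2*C)) = (60 + C)/(2*C))
s = 65/2 (s = ((½)*(60 + 5)/5)*(6 - 1*1) = ((½)*(⅕)*65)*(6 - 1) = (13/2)*5 = 65/2 ≈ 32.500)
((s + z(-4)) - 9)*10 = ((65/2 + 5) - 9)*10 = (75/2 - 9)*10 = (57/2)*10 = 285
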